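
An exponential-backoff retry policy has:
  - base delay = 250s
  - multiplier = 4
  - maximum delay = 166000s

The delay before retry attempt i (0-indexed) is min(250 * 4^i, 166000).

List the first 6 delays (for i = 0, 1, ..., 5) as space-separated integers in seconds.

Answer: 250 1000 4000 16000 64000 166000

Derivation:
Computing each delay:
  i=0: min(250*4^0, 166000) = 250
  i=1: min(250*4^1, 166000) = 1000
  i=2: min(250*4^2, 166000) = 4000
  i=3: min(250*4^3, 166000) = 16000
  i=4: min(250*4^4, 166000) = 64000
  i=5: min(250*4^5, 166000) = 166000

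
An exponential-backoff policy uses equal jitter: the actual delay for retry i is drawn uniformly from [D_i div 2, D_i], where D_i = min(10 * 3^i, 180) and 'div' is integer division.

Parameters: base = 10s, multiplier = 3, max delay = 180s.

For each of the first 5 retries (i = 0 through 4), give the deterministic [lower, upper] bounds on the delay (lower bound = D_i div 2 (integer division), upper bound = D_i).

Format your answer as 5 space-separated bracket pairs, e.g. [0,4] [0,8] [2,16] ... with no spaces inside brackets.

Computing bounds per retry:
  i=0: D_i=min(10*3^0,180)=10, bounds=[5,10]
  i=1: D_i=min(10*3^1,180)=30, bounds=[15,30]
  i=2: D_i=min(10*3^2,180)=90, bounds=[45,90]
  i=3: D_i=min(10*3^3,180)=180, bounds=[90,180]
  i=4: D_i=min(10*3^4,180)=180, bounds=[90,180]

Answer: [5,10] [15,30] [45,90] [90,180] [90,180]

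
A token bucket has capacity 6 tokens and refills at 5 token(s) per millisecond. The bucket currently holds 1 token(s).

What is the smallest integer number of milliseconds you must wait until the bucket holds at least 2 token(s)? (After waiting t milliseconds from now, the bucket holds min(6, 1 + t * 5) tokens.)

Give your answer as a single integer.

Answer: 1

Derivation:
Need 1 + t * 5 >= 2, so t >= 1/5.
Smallest integer t = ceil(1/5) = 1.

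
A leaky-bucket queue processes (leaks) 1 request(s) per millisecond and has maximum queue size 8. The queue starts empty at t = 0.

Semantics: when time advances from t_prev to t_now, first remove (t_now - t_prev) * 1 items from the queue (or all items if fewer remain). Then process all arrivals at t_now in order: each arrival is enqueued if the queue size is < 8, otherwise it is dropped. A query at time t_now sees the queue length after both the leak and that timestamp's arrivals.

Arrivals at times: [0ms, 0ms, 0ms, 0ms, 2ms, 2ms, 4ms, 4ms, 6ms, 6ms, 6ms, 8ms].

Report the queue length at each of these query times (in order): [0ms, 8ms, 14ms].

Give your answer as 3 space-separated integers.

Queue lengths at query times:
  query t=0ms: backlog = 4
  query t=8ms: backlog = 4
  query t=14ms: backlog = 0

Answer: 4 4 0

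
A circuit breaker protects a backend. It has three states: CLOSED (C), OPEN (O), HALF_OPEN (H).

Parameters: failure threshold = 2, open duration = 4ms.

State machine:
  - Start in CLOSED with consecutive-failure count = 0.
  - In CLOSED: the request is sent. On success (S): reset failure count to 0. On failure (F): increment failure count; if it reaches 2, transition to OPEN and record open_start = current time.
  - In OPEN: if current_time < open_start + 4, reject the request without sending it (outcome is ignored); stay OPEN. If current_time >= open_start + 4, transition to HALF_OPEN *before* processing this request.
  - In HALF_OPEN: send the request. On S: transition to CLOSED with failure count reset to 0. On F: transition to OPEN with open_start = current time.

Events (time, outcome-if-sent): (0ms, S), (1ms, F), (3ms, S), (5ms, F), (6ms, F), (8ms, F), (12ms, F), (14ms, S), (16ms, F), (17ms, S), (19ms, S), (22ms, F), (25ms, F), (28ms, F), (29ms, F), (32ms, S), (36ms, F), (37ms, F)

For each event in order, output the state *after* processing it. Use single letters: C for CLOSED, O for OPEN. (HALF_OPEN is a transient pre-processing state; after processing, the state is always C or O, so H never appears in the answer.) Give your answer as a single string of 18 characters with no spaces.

State after each event:
  event#1 t=0ms outcome=S: state=CLOSED
  event#2 t=1ms outcome=F: state=CLOSED
  event#3 t=3ms outcome=S: state=CLOSED
  event#4 t=5ms outcome=F: state=CLOSED
  event#5 t=6ms outcome=F: state=OPEN
  event#6 t=8ms outcome=F: state=OPEN
  event#7 t=12ms outcome=F: state=OPEN
  event#8 t=14ms outcome=S: state=OPEN
  event#9 t=16ms outcome=F: state=OPEN
  event#10 t=17ms outcome=S: state=OPEN
  event#11 t=19ms outcome=S: state=OPEN
  event#12 t=22ms outcome=F: state=OPEN
  event#13 t=25ms outcome=F: state=OPEN
  event#14 t=28ms outcome=F: state=OPEN
  event#15 t=29ms outcome=F: state=OPEN
  event#16 t=32ms outcome=S: state=CLOSED
  event#17 t=36ms outcome=F: state=CLOSED
  event#18 t=37ms outcome=F: state=OPEN

Answer: CCCCOOOOOOOOOOOCCO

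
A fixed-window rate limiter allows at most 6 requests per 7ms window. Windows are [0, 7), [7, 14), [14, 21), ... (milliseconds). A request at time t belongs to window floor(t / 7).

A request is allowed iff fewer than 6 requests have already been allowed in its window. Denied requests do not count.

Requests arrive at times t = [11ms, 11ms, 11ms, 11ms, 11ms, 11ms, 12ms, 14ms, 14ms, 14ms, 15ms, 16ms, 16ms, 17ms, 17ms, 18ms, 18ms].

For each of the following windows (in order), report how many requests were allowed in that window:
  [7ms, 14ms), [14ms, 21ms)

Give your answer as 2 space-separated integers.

Processing requests:
  req#1 t=11ms (window 1): ALLOW
  req#2 t=11ms (window 1): ALLOW
  req#3 t=11ms (window 1): ALLOW
  req#4 t=11ms (window 1): ALLOW
  req#5 t=11ms (window 1): ALLOW
  req#6 t=11ms (window 1): ALLOW
  req#7 t=12ms (window 1): DENY
  req#8 t=14ms (window 2): ALLOW
  req#9 t=14ms (window 2): ALLOW
  req#10 t=14ms (window 2): ALLOW
  req#11 t=15ms (window 2): ALLOW
  req#12 t=16ms (window 2): ALLOW
  req#13 t=16ms (window 2): ALLOW
  req#14 t=17ms (window 2): DENY
  req#15 t=17ms (window 2): DENY
  req#16 t=18ms (window 2): DENY
  req#17 t=18ms (window 2): DENY

Allowed counts by window: 6 6

Answer: 6 6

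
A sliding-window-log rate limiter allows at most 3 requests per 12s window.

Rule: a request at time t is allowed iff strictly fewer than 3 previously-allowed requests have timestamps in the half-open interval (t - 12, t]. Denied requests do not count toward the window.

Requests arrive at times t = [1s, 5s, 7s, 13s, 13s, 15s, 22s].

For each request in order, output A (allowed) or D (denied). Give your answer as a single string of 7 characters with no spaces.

Answer: AAAADDA

Derivation:
Tracking allowed requests in the window:
  req#1 t=1s: ALLOW
  req#2 t=5s: ALLOW
  req#3 t=7s: ALLOW
  req#4 t=13s: ALLOW
  req#5 t=13s: DENY
  req#6 t=15s: DENY
  req#7 t=22s: ALLOW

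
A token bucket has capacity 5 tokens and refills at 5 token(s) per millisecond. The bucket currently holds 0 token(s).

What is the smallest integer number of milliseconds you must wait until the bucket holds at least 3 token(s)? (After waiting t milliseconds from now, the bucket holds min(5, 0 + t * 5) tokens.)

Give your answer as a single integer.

Answer: 1

Derivation:
Need 0 + t * 5 >= 3, so t >= 3/5.
Smallest integer t = ceil(3/5) = 1.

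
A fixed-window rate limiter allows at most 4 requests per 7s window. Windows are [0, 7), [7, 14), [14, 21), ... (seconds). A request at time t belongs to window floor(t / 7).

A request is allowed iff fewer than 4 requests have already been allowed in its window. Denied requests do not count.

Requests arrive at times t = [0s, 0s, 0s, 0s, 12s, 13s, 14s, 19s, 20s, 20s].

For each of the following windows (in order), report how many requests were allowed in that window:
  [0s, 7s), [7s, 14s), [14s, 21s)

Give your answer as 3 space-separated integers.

Processing requests:
  req#1 t=0s (window 0): ALLOW
  req#2 t=0s (window 0): ALLOW
  req#3 t=0s (window 0): ALLOW
  req#4 t=0s (window 0): ALLOW
  req#5 t=12s (window 1): ALLOW
  req#6 t=13s (window 1): ALLOW
  req#7 t=14s (window 2): ALLOW
  req#8 t=19s (window 2): ALLOW
  req#9 t=20s (window 2): ALLOW
  req#10 t=20s (window 2): ALLOW

Allowed counts by window: 4 2 4

Answer: 4 2 4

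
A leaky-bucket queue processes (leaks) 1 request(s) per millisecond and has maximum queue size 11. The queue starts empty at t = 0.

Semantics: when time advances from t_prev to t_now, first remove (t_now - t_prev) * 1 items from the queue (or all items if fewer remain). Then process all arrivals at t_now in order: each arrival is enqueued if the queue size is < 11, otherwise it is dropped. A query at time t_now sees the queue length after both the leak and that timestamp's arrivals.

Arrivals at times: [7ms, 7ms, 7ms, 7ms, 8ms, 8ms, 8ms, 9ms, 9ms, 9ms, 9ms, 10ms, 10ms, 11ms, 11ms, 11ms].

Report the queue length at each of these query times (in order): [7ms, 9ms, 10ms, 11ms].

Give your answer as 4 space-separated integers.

Answer: 4 9 10 11

Derivation:
Queue lengths at query times:
  query t=7ms: backlog = 4
  query t=9ms: backlog = 9
  query t=10ms: backlog = 10
  query t=11ms: backlog = 11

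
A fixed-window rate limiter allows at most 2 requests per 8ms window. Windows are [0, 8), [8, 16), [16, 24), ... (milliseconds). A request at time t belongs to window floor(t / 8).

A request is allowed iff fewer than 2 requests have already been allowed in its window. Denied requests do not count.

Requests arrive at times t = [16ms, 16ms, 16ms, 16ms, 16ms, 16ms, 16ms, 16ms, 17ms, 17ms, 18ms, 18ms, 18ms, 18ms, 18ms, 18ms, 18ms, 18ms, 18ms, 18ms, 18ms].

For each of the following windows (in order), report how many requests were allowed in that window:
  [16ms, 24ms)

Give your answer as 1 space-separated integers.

Answer: 2

Derivation:
Processing requests:
  req#1 t=16ms (window 2): ALLOW
  req#2 t=16ms (window 2): ALLOW
  req#3 t=16ms (window 2): DENY
  req#4 t=16ms (window 2): DENY
  req#5 t=16ms (window 2): DENY
  req#6 t=16ms (window 2): DENY
  req#7 t=16ms (window 2): DENY
  req#8 t=16ms (window 2): DENY
  req#9 t=17ms (window 2): DENY
  req#10 t=17ms (window 2): DENY
  req#11 t=18ms (window 2): DENY
  req#12 t=18ms (window 2): DENY
  req#13 t=18ms (window 2): DENY
  req#14 t=18ms (window 2): DENY
  req#15 t=18ms (window 2): DENY
  req#16 t=18ms (window 2): DENY
  req#17 t=18ms (window 2): DENY
  req#18 t=18ms (window 2): DENY
  req#19 t=18ms (window 2): DENY
  req#20 t=18ms (window 2): DENY
  req#21 t=18ms (window 2): DENY

Allowed counts by window: 2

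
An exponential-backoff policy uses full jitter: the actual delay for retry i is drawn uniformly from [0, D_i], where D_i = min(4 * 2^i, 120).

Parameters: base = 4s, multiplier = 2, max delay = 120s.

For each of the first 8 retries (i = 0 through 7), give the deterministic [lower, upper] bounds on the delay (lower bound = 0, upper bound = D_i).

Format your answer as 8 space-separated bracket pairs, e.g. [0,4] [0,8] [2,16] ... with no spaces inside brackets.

Computing bounds per retry:
  i=0: D_i=min(4*2^0,120)=4, bounds=[0,4]
  i=1: D_i=min(4*2^1,120)=8, bounds=[0,8]
  i=2: D_i=min(4*2^2,120)=16, bounds=[0,16]
  i=3: D_i=min(4*2^3,120)=32, bounds=[0,32]
  i=4: D_i=min(4*2^4,120)=64, bounds=[0,64]
  i=5: D_i=min(4*2^5,120)=120, bounds=[0,120]
  i=6: D_i=min(4*2^6,120)=120, bounds=[0,120]
  i=7: D_i=min(4*2^7,120)=120, bounds=[0,120]

Answer: [0,4] [0,8] [0,16] [0,32] [0,64] [0,120] [0,120] [0,120]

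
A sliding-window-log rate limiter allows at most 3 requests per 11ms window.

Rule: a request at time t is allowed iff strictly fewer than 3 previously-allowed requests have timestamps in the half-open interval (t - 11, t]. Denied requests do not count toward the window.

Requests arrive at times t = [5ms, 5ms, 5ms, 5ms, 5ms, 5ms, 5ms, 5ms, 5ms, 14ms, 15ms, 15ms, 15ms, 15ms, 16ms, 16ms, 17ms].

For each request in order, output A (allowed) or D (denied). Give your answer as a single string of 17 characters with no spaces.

Tracking allowed requests in the window:
  req#1 t=5ms: ALLOW
  req#2 t=5ms: ALLOW
  req#3 t=5ms: ALLOW
  req#4 t=5ms: DENY
  req#5 t=5ms: DENY
  req#6 t=5ms: DENY
  req#7 t=5ms: DENY
  req#8 t=5ms: DENY
  req#9 t=5ms: DENY
  req#10 t=14ms: DENY
  req#11 t=15ms: DENY
  req#12 t=15ms: DENY
  req#13 t=15ms: DENY
  req#14 t=15ms: DENY
  req#15 t=16ms: ALLOW
  req#16 t=16ms: ALLOW
  req#17 t=17ms: ALLOW

Answer: AAADDDDDDDDDDDAAA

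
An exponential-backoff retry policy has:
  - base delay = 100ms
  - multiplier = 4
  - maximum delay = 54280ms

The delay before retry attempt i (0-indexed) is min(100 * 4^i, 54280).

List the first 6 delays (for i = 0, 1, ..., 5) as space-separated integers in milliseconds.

Computing each delay:
  i=0: min(100*4^0, 54280) = 100
  i=1: min(100*4^1, 54280) = 400
  i=2: min(100*4^2, 54280) = 1600
  i=3: min(100*4^3, 54280) = 6400
  i=4: min(100*4^4, 54280) = 25600
  i=5: min(100*4^5, 54280) = 54280

Answer: 100 400 1600 6400 25600 54280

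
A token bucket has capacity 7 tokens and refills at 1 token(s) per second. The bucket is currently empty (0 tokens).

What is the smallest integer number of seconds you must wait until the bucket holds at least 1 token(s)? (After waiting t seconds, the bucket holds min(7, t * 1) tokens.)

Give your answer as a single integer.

Need t * 1 >= 1, so t >= 1/1.
Smallest integer t = ceil(1/1) = 1.

Answer: 1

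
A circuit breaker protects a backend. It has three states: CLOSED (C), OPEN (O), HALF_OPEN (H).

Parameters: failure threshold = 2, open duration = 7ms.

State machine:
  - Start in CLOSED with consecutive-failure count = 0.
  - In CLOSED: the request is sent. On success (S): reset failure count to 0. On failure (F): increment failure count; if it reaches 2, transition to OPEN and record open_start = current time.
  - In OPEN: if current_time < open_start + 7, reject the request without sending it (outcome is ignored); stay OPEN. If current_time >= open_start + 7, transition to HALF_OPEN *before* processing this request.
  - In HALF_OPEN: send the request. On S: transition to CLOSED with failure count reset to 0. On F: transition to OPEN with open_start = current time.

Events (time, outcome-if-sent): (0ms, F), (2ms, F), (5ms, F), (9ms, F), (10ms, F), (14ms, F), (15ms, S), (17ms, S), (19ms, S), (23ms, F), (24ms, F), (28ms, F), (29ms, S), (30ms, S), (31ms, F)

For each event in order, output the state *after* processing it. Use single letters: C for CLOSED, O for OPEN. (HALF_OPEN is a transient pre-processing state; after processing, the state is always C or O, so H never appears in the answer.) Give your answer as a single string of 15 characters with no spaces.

State after each event:
  event#1 t=0ms outcome=F: state=CLOSED
  event#2 t=2ms outcome=F: state=OPEN
  event#3 t=5ms outcome=F: state=OPEN
  event#4 t=9ms outcome=F: state=OPEN
  event#5 t=10ms outcome=F: state=OPEN
  event#6 t=14ms outcome=F: state=OPEN
  event#7 t=15ms outcome=S: state=OPEN
  event#8 t=17ms outcome=S: state=CLOSED
  event#9 t=19ms outcome=S: state=CLOSED
  event#10 t=23ms outcome=F: state=CLOSED
  event#11 t=24ms outcome=F: state=OPEN
  event#12 t=28ms outcome=F: state=OPEN
  event#13 t=29ms outcome=S: state=OPEN
  event#14 t=30ms outcome=S: state=OPEN
  event#15 t=31ms outcome=F: state=OPEN

Answer: COOOOOOCCCOOOOO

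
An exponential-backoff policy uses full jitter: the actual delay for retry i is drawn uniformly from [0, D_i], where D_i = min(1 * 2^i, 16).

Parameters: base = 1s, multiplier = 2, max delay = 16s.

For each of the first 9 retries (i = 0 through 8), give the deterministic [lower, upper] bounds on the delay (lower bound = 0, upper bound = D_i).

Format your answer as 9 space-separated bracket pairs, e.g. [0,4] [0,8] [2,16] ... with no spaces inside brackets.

Computing bounds per retry:
  i=0: D_i=min(1*2^0,16)=1, bounds=[0,1]
  i=1: D_i=min(1*2^1,16)=2, bounds=[0,2]
  i=2: D_i=min(1*2^2,16)=4, bounds=[0,4]
  i=3: D_i=min(1*2^3,16)=8, bounds=[0,8]
  i=4: D_i=min(1*2^4,16)=16, bounds=[0,16]
  i=5: D_i=min(1*2^5,16)=16, bounds=[0,16]
  i=6: D_i=min(1*2^6,16)=16, bounds=[0,16]
  i=7: D_i=min(1*2^7,16)=16, bounds=[0,16]
  i=8: D_i=min(1*2^8,16)=16, bounds=[0,16]

Answer: [0,1] [0,2] [0,4] [0,8] [0,16] [0,16] [0,16] [0,16] [0,16]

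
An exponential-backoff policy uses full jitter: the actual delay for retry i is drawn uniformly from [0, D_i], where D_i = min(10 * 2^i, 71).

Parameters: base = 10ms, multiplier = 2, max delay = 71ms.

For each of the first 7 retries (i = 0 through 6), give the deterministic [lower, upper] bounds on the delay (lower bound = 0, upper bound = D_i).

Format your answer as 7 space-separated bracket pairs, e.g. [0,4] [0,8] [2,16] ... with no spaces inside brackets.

Computing bounds per retry:
  i=0: D_i=min(10*2^0,71)=10, bounds=[0,10]
  i=1: D_i=min(10*2^1,71)=20, bounds=[0,20]
  i=2: D_i=min(10*2^2,71)=40, bounds=[0,40]
  i=3: D_i=min(10*2^3,71)=71, bounds=[0,71]
  i=4: D_i=min(10*2^4,71)=71, bounds=[0,71]
  i=5: D_i=min(10*2^5,71)=71, bounds=[0,71]
  i=6: D_i=min(10*2^6,71)=71, bounds=[0,71]

Answer: [0,10] [0,20] [0,40] [0,71] [0,71] [0,71] [0,71]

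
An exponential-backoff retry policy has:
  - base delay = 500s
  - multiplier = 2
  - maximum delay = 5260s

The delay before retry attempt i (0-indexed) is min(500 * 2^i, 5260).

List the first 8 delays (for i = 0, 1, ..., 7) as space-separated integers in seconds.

Answer: 500 1000 2000 4000 5260 5260 5260 5260

Derivation:
Computing each delay:
  i=0: min(500*2^0, 5260) = 500
  i=1: min(500*2^1, 5260) = 1000
  i=2: min(500*2^2, 5260) = 2000
  i=3: min(500*2^3, 5260) = 4000
  i=4: min(500*2^4, 5260) = 5260
  i=5: min(500*2^5, 5260) = 5260
  i=6: min(500*2^6, 5260) = 5260
  i=7: min(500*2^7, 5260) = 5260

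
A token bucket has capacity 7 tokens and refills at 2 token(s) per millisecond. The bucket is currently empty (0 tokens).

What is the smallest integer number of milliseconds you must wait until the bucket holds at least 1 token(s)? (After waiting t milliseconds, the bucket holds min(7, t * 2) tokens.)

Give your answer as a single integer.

Answer: 1

Derivation:
Need t * 2 >= 1, so t >= 1/2.
Smallest integer t = ceil(1/2) = 1.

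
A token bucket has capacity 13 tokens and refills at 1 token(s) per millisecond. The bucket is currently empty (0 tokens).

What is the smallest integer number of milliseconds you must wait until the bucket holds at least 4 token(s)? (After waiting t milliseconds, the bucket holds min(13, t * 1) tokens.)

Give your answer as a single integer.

Answer: 4

Derivation:
Need t * 1 >= 4, so t >= 4/1.
Smallest integer t = ceil(4/1) = 4.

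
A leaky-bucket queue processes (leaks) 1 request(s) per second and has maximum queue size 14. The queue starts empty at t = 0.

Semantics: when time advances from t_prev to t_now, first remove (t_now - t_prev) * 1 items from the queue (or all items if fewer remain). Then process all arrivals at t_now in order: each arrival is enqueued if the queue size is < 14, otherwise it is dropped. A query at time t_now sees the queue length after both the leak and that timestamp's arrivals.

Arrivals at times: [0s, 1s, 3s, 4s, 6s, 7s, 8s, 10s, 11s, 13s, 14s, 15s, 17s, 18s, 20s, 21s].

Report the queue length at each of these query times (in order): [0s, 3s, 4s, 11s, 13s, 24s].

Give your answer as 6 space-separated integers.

Queue lengths at query times:
  query t=0s: backlog = 1
  query t=3s: backlog = 1
  query t=4s: backlog = 1
  query t=11s: backlog = 1
  query t=13s: backlog = 1
  query t=24s: backlog = 0

Answer: 1 1 1 1 1 0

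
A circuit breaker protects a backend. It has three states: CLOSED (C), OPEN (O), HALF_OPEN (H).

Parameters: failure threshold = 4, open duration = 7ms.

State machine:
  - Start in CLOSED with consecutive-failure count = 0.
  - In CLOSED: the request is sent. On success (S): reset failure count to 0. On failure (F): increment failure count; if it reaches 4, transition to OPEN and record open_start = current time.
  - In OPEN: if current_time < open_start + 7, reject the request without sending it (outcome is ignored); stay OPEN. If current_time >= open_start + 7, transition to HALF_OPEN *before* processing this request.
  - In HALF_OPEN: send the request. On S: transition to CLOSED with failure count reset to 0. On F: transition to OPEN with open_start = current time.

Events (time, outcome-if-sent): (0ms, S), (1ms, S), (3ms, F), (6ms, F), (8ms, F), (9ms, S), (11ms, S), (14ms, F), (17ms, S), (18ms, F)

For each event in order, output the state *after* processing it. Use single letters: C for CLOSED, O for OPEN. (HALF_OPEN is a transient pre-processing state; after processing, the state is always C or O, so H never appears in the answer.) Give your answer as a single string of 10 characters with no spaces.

State after each event:
  event#1 t=0ms outcome=S: state=CLOSED
  event#2 t=1ms outcome=S: state=CLOSED
  event#3 t=3ms outcome=F: state=CLOSED
  event#4 t=6ms outcome=F: state=CLOSED
  event#5 t=8ms outcome=F: state=CLOSED
  event#6 t=9ms outcome=S: state=CLOSED
  event#7 t=11ms outcome=S: state=CLOSED
  event#8 t=14ms outcome=F: state=CLOSED
  event#9 t=17ms outcome=S: state=CLOSED
  event#10 t=18ms outcome=F: state=CLOSED

Answer: CCCCCCCCCC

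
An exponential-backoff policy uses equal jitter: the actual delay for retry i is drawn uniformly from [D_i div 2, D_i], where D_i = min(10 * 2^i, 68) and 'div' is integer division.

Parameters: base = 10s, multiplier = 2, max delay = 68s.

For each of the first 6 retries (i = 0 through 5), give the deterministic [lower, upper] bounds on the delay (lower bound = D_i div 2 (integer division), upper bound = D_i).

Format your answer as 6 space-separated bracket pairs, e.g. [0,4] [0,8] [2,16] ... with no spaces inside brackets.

Computing bounds per retry:
  i=0: D_i=min(10*2^0,68)=10, bounds=[5,10]
  i=1: D_i=min(10*2^1,68)=20, bounds=[10,20]
  i=2: D_i=min(10*2^2,68)=40, bounds=[20,40]
  i=3: D_i=min(10*2^3,68)=68, bounds=[34,68]
  i=4: D_i=min(10*2^4,68)=68, bounds=[34,68]
  i=5: D_i=min(10*2^5,68)=68, bounds=[34,68]

Answer: [5,10] [10,20] [20,40] [34,68] [34,68] [34,68]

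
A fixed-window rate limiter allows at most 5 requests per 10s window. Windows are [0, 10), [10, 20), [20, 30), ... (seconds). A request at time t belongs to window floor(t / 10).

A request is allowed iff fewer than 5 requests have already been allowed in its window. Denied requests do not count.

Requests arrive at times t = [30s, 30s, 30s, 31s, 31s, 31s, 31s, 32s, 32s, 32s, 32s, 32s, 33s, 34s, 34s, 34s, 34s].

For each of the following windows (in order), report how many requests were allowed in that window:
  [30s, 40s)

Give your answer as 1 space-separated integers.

Answer: 5

Derivation:
Processing requests:
  req#1 t=30s (window 3): ALLOW
  req#2 t=30s (window 3): ALLOW
  req#3 t=30s (window 3): ALLOW
  req#4 t=31s (window 3): ALLOW
  req#5 t=31s (window 3): ALLOW
  req#6 t=31s (window 3): DENY
  req#7 t=31s (window 3): DENY
  req#8 t=32s (window 3): DENY
  req#9 t=32s (window 3): DENY
  req#10 t=32s (window 3): DENY
  req#11 t=32s (window 3): DENY
  req#12 t=32s (window 3): DENY
  req#13 t=33s (window 3): DENY
  req#14 t=34s (window 3): DENY
  req#15 t=34s (window 3): DENY
  req#16 t=34s (window 3): DENY
  req#17 t=34s (window 3): DENY

Allowed counts by window: 5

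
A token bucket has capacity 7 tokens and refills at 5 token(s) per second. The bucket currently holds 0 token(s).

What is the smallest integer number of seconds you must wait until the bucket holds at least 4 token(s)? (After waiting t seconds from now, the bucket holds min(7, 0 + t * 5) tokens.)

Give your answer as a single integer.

Answer: 1

Derivation:
Need 0 + t * 5 >= 4, so t >= 4/5.
Smallest integer t = ceil(4/5) = 1.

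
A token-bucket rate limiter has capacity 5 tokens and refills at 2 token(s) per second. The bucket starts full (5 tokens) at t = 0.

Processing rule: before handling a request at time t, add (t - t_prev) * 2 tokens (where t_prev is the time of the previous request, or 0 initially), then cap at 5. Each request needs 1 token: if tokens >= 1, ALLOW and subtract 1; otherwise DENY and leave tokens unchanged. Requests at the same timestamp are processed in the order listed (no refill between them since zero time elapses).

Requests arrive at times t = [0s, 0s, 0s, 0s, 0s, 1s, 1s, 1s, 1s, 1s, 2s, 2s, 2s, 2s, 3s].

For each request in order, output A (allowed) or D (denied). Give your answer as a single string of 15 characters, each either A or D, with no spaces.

Answer: AAAAAAADDDAADDA

Derivation:
Simulating step by step:
  req#1 t=0s: ALLOW
  req#2 t=0s: ALLOW
  req#3 t=0s: ALLOW
  req#4 t=0s: ALLOW
  req#5 t=0s: ALLOW
  req#6 t=1s: ALLOW
  req#7 t=1s: ALLOW
  req#8 t=1s: DENY
  req#9 t=1s: DENY
  req#10 t=1s: DENY
  req#11 t=2s: ALLOW
  req#12 t=2s: ALLOW
  req#13 t=2s: DENY
  req#14 t=2s: DENY
  req#15 t=3s: ALLOW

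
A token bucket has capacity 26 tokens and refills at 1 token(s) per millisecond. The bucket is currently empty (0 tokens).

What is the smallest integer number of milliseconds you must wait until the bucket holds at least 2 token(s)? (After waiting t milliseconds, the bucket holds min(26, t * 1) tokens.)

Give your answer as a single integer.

Answer: 2

Derivation:
Need t * 1 >= 2, so t >= 2/1.
Smallest integer t = ceil(2/1) = 2.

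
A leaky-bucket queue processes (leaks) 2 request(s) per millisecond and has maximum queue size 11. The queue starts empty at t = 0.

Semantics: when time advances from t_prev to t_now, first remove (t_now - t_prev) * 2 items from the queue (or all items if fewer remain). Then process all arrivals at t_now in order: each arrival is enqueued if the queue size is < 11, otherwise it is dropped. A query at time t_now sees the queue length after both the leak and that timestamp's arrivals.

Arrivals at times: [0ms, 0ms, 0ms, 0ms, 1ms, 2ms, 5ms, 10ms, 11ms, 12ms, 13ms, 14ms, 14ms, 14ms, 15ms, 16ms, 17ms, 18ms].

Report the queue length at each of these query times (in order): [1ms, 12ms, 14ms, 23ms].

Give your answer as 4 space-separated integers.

Answer: 3 1 3 0

Derivation:
Queue lengths at query times:
  query t=1ms: backlog = 3
  query t=12ms: backlog = 1
  query t=14ms: backlog = 3
  query t=23ms: backlog = 0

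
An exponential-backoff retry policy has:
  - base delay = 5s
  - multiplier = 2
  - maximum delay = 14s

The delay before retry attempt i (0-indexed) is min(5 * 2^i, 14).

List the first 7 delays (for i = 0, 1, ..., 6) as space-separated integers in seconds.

Computing each delay:
  i=0: min(5*2^0, 14) = 5
  i=1: min(5*2^1, 14) = 10
  i=2: min(5*2^2, 14) = 14
  i=3: min(5*2^3, 14) = 14
  i=4: min(5*2^4, 14) = 14
  i=5: min(5*2^5, 14) = 14
  i=6: min(5*2^6, 14) = 14

Answer: 5 10 14 14 14 14 14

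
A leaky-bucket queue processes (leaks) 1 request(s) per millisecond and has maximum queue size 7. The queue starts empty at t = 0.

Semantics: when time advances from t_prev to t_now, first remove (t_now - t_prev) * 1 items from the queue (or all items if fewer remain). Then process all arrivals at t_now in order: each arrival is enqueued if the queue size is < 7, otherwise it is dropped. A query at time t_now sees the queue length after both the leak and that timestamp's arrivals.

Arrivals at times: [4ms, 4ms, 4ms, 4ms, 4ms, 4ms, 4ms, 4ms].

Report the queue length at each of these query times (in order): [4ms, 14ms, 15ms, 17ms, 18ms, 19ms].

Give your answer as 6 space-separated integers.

Queue lengths at query times:
  query t=4ms: backlog = 7
  query t=14ms: backlog = 0
  query t=15ms: backlog = 0
  query t=17ms: backlog = 0
  query t=18ms: backlog = 0
  query t=19ms: backlog = 0

Answer: 7 0 0 0 0 0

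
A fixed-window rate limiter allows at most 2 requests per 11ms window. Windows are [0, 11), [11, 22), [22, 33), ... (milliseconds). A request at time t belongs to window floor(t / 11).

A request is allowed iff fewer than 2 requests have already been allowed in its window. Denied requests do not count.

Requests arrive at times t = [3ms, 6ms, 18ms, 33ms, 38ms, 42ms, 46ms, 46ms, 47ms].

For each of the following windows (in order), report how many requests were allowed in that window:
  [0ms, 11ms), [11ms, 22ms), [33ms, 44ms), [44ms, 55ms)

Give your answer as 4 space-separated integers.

Processing requests:
  req#1 t=3ms (window 0): ALLOW
  req#2 t=6ms (window 0): ALLOW
  req#3 t=18ms (window 1): ALLOW
  req#4 t=33ms (window 3): ALLOW
  req#5 t=38ms (window 3): ALLOW
  req#6 t=42ms (window 3): DENY
  req#7 t=46ms (window 4): ALLOW
  req#8 t=46ms (window 4): ALLOW
  req#9 t=47ms (window 4): DENY

Allowed counts by window: 2 1 2 2

Answer: 2 1 2 2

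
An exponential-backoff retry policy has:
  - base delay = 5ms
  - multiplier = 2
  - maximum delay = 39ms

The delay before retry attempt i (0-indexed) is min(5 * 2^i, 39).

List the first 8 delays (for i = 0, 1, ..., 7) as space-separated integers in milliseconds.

Answer: 5 10 20 39 39 39 39 39

Derivation:
Computing each delay:
  i=0: min(5*2^0, 39) = 5
  i=1: min(5*2^1, 39) = 10
  i=2: min(5*2^2, 39) = 20
  i=3: min(5*2^3, 39) = 39
  i=4: min(5*2^4, 39) = 39
  i=5: min(5*2^5, 39) = 39
  i=6: min(5*2^6, 39) = 39
  i=7: min(5*2^7, 39) = 39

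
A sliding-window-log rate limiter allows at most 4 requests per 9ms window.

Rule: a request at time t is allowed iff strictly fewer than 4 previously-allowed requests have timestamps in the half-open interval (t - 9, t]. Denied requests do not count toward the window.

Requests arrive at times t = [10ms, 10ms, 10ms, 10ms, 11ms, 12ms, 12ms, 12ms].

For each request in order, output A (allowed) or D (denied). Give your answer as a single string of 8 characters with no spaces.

Tracking allowed requests in the window:
  req#1 t=10ms: ALLOW
  req#2 t=10ms: ALLOW
  req#3 t=10ms: ALLOW
  req#4 t=10ms: ALLOW
  req#5 t=11ms: DENY
  req#6 t=12ms: DENY
  req#7 t=12ms: DENY
  req#8 t=12ms: DENY

Answer: AAAADDDD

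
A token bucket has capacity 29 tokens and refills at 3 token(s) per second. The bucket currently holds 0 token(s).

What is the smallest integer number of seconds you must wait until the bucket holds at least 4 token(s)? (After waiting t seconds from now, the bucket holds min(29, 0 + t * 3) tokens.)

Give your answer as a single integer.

Need 0 + t * 3 >= 4, so t >= 4/3.
Smallest integer t = ceil(4/3) = 2.

Answer: 2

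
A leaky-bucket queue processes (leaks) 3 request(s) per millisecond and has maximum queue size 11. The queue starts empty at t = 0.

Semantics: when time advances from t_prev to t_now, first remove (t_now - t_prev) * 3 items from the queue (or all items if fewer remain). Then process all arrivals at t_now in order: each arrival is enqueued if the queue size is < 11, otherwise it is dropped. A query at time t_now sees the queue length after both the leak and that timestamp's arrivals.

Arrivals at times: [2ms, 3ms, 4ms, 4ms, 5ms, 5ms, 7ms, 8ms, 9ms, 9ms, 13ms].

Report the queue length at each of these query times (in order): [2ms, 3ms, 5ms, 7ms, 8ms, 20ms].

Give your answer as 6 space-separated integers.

Answer: 1 1 2 1 1 0

Derivation:
Queue lengths at query times:
  query t=2ms: backlog = 1
  query t=3ms: backlog = 1
  query t=5ms: backlog = 2
  query t=7ms: backlog = 1
  query t=8ms: backlog = 1
  query t=20ms: backlog = 0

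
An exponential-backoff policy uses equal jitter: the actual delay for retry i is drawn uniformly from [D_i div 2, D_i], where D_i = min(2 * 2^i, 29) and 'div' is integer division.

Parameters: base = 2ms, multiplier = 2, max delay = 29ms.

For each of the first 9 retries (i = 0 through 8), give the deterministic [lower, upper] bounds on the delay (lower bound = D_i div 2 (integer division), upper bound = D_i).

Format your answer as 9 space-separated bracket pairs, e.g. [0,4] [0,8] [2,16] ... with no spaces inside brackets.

Answer: [1,2] [2,4] [4,8] [8,16] [14,29] [14,29] [14,29] [14,29] [14,29]

Derivation:
Computing bounds per retry:
  i=0: D_i=min(2*2^0,29)=2, bounds=[1,2]
  i=1: D_i=min(2*2^1,29)=4, bounds=[2,4]
  i=2: D_i=min(2*2^2,29)=8, bounds=[4,8]
  i=3: D_i=min(2*2^3,29)=16, bounds=[8,16]
  i=4: D_i=min(2*2^4,29)=29, bounds=[14,29]
  i=5: D_i=min(2*2^5,29)=29, bounds=[14,29]
  i=6: D_i=min(2*2^6,29)=29, bounds=[14,29]
  i=7: D_i=min(2*2^7,29)=29, bounds=[14,29]
  i=8: D_i=min(2*2^8,29)=29, bounds=[14,29]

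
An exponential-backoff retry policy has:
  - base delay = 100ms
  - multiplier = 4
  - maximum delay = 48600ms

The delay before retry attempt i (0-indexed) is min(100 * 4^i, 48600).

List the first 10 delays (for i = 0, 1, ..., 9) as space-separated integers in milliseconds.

Computing each delay:
  i=0: min(100*4^0, 48600) = 100
  i=1: min(100*4^1, 48600) = 400
  i=2: min(100*4^2, 48600) = 1600
  i=3: min(100*4^3, 48600) = 6400
  i=4: min(100*4^4, 48600) = 25600
  i=5: min(100*4^5, 48600) = 48600
  i=6: min(100*4^6, 48600) = 48600
  i=7: min(100*4^7, 48600) = 48600
  i=8: min(100*4^8, 48600) = 48600
  i=9: min(100*4^9, 48600) = 48600

Answer: 100 400 1600 6400 25600 48600 48600 48600 48600 48600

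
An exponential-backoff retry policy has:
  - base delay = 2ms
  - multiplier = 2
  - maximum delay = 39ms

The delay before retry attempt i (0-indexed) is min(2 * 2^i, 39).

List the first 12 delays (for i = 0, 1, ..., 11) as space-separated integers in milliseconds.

Computing each delay:
  i=0: min(2*2^0, 39) = 2
  i=1: min(2*2^1, 39) = 4
  i=2: min(2*2^2, 39) = 8
  i=3: min(2*2^3, 39) = 16
  i=4: min(2*2^4, 39) = 32
  i=5: min(2*2^5, 39) = 39
  i=6: min(2*2^6, 39) = 39
  i=7: min(2*2^7, 39) = 39
  i=8: min(2*2^8, 39) = 39
  i=9: min(2*2^9, 39) = 39
  i=10: min(2*2^10, 39) = 39
  i=11: min(2*2^11, 39) = 39

Answer: 2 4 8 16 32 39 39 39 39 39 39 39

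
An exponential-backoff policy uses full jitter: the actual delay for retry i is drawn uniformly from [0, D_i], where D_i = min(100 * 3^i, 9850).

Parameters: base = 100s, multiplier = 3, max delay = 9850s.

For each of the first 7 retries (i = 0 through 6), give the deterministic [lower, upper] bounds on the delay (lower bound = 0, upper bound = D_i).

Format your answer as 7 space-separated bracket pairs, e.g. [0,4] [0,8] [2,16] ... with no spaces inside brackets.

Answer: [0,100] [0,300] [0,900] [0,2700] [0,8100] [0,9850] [0,9850]

Derivation:
Computing bounds per retry:
  i=0: D_i=min(100*3^0,9850)=100, bounds=[0,100]
  i=1: D_i=min(100*3^1,9850)=300, bounds=[0,300]
  i=2: D_i=min(100*3^2,9850)=900, bounds=[0,900]
  i=3: D_i=min(100*3^3,9850)=2700, bounds=[0,2700]
  i=4: D_i=min(100*3^4,9850)=8100, bounds=[0,8100]
  i=5: D_i=min(100*3^5,9850)=9850, bounds=[0,9850]
  i=6: D_i=min(100*3^6,9850)=9850, bounds=[0,9850]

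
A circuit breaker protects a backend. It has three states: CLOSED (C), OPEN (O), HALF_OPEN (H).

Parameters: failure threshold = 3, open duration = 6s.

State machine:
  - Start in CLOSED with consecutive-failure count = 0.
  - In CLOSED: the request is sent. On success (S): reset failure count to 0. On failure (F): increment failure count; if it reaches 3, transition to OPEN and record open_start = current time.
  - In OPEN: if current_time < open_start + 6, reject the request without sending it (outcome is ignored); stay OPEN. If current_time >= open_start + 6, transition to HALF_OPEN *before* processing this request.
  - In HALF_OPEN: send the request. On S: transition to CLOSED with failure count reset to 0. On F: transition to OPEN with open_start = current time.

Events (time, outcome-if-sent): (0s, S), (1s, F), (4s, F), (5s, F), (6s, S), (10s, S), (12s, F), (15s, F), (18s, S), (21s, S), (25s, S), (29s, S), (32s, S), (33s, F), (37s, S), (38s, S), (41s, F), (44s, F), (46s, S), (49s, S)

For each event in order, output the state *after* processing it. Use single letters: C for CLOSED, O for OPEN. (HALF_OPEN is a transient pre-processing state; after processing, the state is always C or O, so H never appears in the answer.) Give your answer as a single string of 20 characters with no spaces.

State after each event:
  event#1 t=0s outcome=S: state=CLOSED
  event#2 t=1s outcome=F: state=CLOSED
  event#3 t=4s outcome=F: state=CLOSED
  event#4 t=5s outcome=F: state=OPEN
  event#5 t=6s outcome=S: state=OPEN
  event#6 t=10s outcome=S: state=OPEN
  event#7 t=12s outcome=F: state=OPEN
  event#8 t=15s outcome=F: state=OPEN
  event#9 t=18s outcome=S: state=CLOSED
  event#10 t=21s outcome=S: state=CLOSED
  event#11 t=25s outcome=S: state=CLOSED
  event#12 t=29s outcome=S: state=CLOSED
  event#13 t=32s outcome=S: state=CLOSED
  event#14 t=33s outcome=F: state=CLOSED
  event#15 t=37s outcome=S: state=CLOSED
  event#16 t=38s outcome=S: state=CLOSED
  event#17 t=41s outcome=F: state=CLOSED
  event#18 t=44s outcome=F: state=CLOSED
  event#19 t=46s outcome=S: state=CLOSED
  event#20 t=49s outcome=S: state=CLOSED

Answer: CCCOOOOOCCCCCCCCCCCC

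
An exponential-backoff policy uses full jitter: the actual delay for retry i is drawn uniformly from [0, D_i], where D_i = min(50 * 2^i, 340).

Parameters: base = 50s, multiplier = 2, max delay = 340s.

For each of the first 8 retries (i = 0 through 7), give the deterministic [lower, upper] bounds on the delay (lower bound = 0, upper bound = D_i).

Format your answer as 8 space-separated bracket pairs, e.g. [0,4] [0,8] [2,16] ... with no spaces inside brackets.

Answer: [0,50] [0,100] [0,200] [0,340] [0,340] [0,340] [0,340] [0,340]

Derivation:
Computing bounds per retry:
  i=0: D_i=min(50*2^0,340)=50, bounds=[0,50]
  i=1: D_i=min(50*2^1,340)=100, bounds=[0,100]
  i=2: D_i=min(50*2^2,340)=200, bounds=[0,200]
  i=3: D_i=min(50*2^3,340)=340, bounds=[0,340]
  i=4: D_i=min(50*2^4,340)=340, bounds=[0,340]
  i=5: D_i=min(50*2^5,340)=340, bounds=[0,340]
  i=6: D_i=min(50*2^6,340)=340, bounds=[0,340]
  i=7: D_i=min(50*2^7,340)=340, bounds=[0,340]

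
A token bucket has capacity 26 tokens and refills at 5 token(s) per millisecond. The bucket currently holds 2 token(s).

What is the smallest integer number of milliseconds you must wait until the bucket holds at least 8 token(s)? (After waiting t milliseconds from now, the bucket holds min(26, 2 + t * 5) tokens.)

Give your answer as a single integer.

Need 2 + t * 5 >= 8, so t >= 6/5.
Smallest integer t = ceil(6/5) = 2.

Answer: 2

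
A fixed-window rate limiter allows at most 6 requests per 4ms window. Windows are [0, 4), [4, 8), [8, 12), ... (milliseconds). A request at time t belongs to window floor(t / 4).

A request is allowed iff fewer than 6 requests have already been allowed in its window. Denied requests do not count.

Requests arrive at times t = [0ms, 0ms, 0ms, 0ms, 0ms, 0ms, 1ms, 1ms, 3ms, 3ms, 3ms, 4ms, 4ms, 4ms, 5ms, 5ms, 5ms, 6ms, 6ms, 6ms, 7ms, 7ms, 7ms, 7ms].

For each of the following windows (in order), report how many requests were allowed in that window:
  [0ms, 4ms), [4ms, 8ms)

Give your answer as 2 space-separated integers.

Processing requests:
  req#1 t=0ms (window 0): ALLOW
  req#2 t=0ms (window 0): ALLOW
  req#3 t=0ms (window 0): ALLOW
  req#4 t=0ms (window 0): ALLOW
  req#5 t=0ms (window 0): ALLOW
  req#6 t=0ms (window 0): ALLOW
  req#7 t=1ms (window 0): DENY
  req#8 t=1ms (window 0): DENY
  req#9 t=3ms (window 0): DENY
  req#10 t=3ms (window 0): DENY
  req#11 t=3ms (window 0): DENY
  req#12 t=4ms (window 1): ALLOW
  req#13 t=4ms (window 1): ALLOW
  req#14 t=4ms (window 1): ALLOW
  req#15 t=5ms (window 1): ALLOW
  req#16 t=5ms (window 1): ALLOW
  req#17 t=5ms (window 1): ALLOW
  req#18 t=6ms (window 1): DENY
  req#19 t=6ms (window 1): DENY
  req#20 t=6ms (window 1): DENY
  req#21 t=7ms (window 1): DENY
  req#22 t=7ms (window 1): DENY
  req#23 t=7ms (window 1): DENY
  req#24 t=7ms (window 1): DENY

Allowed counts by window: 6 6

Answer: 6 6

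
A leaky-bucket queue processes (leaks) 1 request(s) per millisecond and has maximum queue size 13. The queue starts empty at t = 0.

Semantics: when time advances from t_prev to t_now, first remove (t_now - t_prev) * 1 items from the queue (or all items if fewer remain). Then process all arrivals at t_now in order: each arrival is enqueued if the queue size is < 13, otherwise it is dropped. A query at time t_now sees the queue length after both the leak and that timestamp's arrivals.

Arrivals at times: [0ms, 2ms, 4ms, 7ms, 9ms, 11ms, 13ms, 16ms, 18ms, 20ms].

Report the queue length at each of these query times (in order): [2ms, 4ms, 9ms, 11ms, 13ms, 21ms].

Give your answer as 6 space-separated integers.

Answer: 1 1 1 1 1 0

Derivation:
Queue lengths at query times:
  query t=2ms: backlog = 1
  query t=4ms: backlog = 1
  query t=9ms: backlog = 1
  query t=11ms: backlog = 1
  query t=13ms: backlog = 1
  query t=21ms: backlog = 0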